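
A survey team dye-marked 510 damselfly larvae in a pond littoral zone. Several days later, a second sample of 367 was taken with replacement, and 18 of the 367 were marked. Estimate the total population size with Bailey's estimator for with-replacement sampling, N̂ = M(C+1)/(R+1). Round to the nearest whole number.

N ≈ 9878

N̂ = 510·(367+1)/(18+1) = 510·368/19 = 187680/19 ≈ 9877.9 → 9878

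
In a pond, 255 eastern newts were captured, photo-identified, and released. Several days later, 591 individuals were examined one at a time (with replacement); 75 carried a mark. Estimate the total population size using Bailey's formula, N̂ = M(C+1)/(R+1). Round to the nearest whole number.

N̂ = 255·(591+1)/(75+1) = 255·592/76 = 150960/76 ≈ 1986.3 → 1986

N ≈ 1986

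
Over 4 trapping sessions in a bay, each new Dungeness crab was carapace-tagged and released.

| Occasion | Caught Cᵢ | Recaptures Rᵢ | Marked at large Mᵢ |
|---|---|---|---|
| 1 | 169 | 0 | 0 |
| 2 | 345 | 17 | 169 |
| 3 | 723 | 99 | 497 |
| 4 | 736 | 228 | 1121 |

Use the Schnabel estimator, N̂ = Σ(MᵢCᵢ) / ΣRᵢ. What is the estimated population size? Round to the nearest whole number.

N ≈ 3612

Σ MᵢCᵢ = 0·169 + 169·345 + 497·723 + 1121·736 = 0 + 58305 + 359331 + 825056 = 1242692
Σ Rᵢ = 0 + 17 + 99 + 228 = 344
N̂ = 1242692 / 344 ≈ 3612.48 → 3612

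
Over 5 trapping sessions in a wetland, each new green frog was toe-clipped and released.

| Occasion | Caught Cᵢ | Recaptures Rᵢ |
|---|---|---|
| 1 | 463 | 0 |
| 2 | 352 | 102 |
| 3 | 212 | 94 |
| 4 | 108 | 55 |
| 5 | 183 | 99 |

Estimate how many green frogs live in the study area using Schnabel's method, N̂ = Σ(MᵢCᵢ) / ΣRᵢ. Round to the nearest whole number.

N ≈ 1616

Marked at large before each occasion: Mᵢ = Σⱼ<ᵢ (Cⱼ − Rⱼ) → M1=0, M2=463, M3=713, M4=831, M5=884
Σ MᵢCᵢ = 0·463 + 463·352 + 713·212 + 831·108 + 884·183 = 0 + 162976 + 151156 + 89748 + 161772 = 565652
Σ Rᵢ = 0 + 102 + 94 + 55 + 99 = 350
N̂ = 565652 / 350 ≈ 1616.1 → 1616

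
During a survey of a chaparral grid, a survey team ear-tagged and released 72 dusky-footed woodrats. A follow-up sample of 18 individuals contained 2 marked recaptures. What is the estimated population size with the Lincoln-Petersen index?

N = 648

If marked individuals mix randomly, R/C ≈ M/N, giving N ≈ M·C/R.
N = (72 × 18) / 2 = 1296 / 2 = 648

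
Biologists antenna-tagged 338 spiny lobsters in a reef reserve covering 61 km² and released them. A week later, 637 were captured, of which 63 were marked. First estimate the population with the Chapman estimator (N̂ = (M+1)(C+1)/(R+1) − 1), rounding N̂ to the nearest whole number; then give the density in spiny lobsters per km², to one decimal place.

N̂ = 339·638/64 − 1 = 216282/64 − 1 ≈ 3378.4 → 3378
Density = N̂ / area = 3378 / 61 ≈ 55.38 → 55.4 per km²

density ≈ 55.4 spiny lobsters per km²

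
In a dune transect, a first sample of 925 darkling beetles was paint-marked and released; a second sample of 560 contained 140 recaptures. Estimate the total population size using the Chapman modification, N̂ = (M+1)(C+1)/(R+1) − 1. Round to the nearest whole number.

N ≈ 3683

N̂ = (925+1)(560+1)/(140+1) − 1 = 926·561/141 − 1
= 519486/141 − 1 ≈ 3684.3 − 1 ≈ 3683.3 → 3683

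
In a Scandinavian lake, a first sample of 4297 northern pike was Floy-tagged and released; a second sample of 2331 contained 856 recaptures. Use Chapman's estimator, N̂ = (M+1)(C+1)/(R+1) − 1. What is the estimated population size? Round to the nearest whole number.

N̂ = (4297+1)(2331+1)/(856+1) − 1 = 4298·2332/857 − 1
= 10022936/857 − 1 ≈ 11695.4 − 1 ≈ 11694.4 → 11694

N ≈ 11,694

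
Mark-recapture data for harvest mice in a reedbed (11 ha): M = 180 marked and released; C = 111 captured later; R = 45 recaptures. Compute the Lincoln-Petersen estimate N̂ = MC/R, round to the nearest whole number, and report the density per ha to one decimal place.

N̂ = 180·111/45 = 19980/45 = 444
Density = N̂ / area = 444 / 11 ≈ 40.36 → 40.4 per ha

density ≈ 40.4 harvest mice per ha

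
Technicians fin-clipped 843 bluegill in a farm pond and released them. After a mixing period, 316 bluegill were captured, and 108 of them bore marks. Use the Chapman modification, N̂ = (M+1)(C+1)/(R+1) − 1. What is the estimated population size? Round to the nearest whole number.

N ≈ 2454

N̂ = (843+1)(316+1)/(108+1) − 1 = 844·317/109 − 1
= 267548/109 − 1 ≈ 2454.6 − 1 ≈ 2453.6 → 2454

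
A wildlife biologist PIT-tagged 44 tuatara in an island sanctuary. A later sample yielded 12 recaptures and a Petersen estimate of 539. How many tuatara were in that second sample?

C = 147

From N = M·C/R: C = N·R / M = 539·12 / 44 = 6468 / 44 = 147.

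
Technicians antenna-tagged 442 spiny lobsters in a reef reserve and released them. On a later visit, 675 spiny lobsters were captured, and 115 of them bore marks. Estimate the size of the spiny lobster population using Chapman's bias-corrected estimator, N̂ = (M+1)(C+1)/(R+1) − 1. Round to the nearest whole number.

N ≈ 2581

N̂ = (442+1)(675+1)/(115+1) − 1 = 443·676/116 − 1
= 299468/116 − 1 ≈ 2581.6 − 1 ≈ 2580.6 → 2581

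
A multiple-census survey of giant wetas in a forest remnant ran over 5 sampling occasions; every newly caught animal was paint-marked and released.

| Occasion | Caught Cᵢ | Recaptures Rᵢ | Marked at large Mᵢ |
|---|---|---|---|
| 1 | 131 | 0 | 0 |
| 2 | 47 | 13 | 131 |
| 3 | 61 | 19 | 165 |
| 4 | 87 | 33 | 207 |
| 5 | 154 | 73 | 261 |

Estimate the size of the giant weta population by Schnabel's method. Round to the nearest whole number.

N ≈ 539

Σ MᵢCᵢ = 0·131 + 131·47 + 165·61 + 207·87 + 261·154 = 0 + 6157 + 10065 + 18009 + 40194 = 74425
Σ Rᵢ = 0 + 13 + 19 + 33 + 73 = 138
N̂ = 74425 / 138 ≈ 539.3 → 539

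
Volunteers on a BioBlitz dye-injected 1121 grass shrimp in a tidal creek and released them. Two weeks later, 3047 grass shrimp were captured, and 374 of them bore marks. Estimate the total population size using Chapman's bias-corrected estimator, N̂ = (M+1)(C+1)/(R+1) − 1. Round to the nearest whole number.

N̂ = (1121+1)(3047+1)/(374+1) − 1 = 1122·3048/375 − 1
= 3419856/375 − 1 ≈ 9119.6 − 1 ≈ 9118.6 → 9119

N ≈ 9119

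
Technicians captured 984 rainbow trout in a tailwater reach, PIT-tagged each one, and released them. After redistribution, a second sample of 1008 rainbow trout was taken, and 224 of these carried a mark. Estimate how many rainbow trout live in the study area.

If marked individuals mix randomly, R/C ≈ M/N, giving N ≈ M·C/R.
N = (984 × 1008) / 224 = 991872 / 224 = 4428

N = 4428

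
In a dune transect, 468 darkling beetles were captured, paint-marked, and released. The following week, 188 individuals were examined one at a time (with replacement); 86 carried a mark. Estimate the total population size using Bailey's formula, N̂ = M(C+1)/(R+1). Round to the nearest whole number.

N ≈ 1017

N̂ = 468·(188+1)/(86+1) = 468·189/87 = 88452/87 ≈ 1016.7 → 1017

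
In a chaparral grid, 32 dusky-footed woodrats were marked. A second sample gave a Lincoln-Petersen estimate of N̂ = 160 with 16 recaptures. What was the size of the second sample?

From N = M·C/R: C = N·R / M = 160·16 / 32 = 2560 / 32 = 80.

C = 80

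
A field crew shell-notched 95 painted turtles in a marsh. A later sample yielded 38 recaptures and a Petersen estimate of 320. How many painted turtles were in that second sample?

From N = M·C/R: C = N·R / M = 320·38 / 95 = 12160 / 95 = 128.

C = 128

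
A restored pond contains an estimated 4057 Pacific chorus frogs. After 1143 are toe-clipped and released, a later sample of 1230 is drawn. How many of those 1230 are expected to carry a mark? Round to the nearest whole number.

expected recaptures ≈ 347

Expected recaptures E[R] = M·C / N.
E[R] = 1143 × 1230 / 4057 = 1405890 / 4057 ≈ 346.5 → 347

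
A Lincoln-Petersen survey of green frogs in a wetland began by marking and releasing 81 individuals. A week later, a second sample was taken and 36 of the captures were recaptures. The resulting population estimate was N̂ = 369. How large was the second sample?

From N = M·C/R: C = N·R / M = 369·36 / 81 = 13284 / 81 = 164.

C = 164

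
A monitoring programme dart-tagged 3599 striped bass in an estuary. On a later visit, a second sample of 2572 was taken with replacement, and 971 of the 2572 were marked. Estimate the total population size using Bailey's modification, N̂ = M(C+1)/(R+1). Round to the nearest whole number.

N̂ = 3599·(2572+1)/(971+1) = 3599·2573/972 = 9260227/972 ≈ 9527.0 → 9527

N ≈ 9527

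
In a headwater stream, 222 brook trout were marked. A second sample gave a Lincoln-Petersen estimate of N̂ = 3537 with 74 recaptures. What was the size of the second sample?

From N = M·C/R: C = N·R / M = 3537·74 / 222 = 261738 / 222 = 1179.

C = 1179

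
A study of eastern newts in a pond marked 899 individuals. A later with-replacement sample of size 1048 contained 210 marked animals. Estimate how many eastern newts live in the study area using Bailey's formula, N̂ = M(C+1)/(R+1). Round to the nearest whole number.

N ≈ 4469

N̂ = 899·(1048+1)/(210+1) = 899·1049/211 = 943051/211 ≈ 4469.4 → 4469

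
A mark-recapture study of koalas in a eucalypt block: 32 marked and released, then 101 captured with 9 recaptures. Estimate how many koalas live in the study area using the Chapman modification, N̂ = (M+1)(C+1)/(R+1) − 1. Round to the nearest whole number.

N̂ = (32+1)(101+1)/(9+1) − 1 = 33·102/10 − 1
= 3366/10 − 1 ≈ 336.6 − 1 ≈ 335.6 → 336

N ≈ 336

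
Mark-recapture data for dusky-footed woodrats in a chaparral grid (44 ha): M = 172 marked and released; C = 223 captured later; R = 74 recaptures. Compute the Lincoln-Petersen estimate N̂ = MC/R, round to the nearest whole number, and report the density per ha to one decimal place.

density ≈ 11.8 dusky-footed woodrats per ha

N̂ = 172·223/74 = 38356/74 ≈ 518.3 → 518
Density = N̂ / area = 518 / 44 ≈ 11.77 → 11.8 per ha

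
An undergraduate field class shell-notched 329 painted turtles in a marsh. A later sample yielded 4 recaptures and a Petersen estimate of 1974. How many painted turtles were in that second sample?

C = 24

From N = M·C/R: C = N·R / M = 1974·4 / 329 = 7896 / 329 = 24.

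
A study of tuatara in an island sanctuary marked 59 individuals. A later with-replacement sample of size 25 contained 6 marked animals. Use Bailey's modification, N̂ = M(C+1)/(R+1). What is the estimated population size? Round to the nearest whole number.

N̂ = 59·(25+1)/(6+1) = 59·26/7 = 1534/7 ≈ 219.1 → 219

N ≈ 219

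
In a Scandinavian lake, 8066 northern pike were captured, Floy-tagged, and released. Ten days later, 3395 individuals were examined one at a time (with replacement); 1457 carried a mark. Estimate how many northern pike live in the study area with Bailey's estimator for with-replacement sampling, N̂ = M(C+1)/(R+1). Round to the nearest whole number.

N̂ = 8066·(3395+1)/(1457+1) = 8066·3396/1458 = 27392136/1458 ≈ 18787.47 → 18787

N ≈ 18,787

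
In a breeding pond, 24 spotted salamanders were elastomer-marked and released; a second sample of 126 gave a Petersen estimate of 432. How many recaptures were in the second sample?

R = 7

From N = M·C/R: R = M·C / N = 24·126 / 432 = 3024 / 432 = 7.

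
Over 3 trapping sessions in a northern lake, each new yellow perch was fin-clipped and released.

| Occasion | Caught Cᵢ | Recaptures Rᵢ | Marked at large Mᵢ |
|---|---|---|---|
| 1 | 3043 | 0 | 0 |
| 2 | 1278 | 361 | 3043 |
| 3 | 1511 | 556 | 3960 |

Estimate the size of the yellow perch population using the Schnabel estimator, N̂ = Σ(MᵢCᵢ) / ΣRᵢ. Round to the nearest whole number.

Σ MᵢCᵢ = 0·3043 + 3043·1278 + 3960·1511 = 0 + 3888954 + 5983560 = 9872514
Σ Rᵢ = 0 + 361 + 556 = 917
N̂ = 9872514 / 917 ≈ 10766.1 → 10766

N ≈ 10,766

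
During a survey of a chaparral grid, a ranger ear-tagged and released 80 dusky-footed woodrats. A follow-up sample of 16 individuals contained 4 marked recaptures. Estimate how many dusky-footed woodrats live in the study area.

N = 320

Lincoln-Petersen assumes M/N = R/C, so N = M·C / R.
N = (80 × 16) / 4 = 1280 / 4 = 320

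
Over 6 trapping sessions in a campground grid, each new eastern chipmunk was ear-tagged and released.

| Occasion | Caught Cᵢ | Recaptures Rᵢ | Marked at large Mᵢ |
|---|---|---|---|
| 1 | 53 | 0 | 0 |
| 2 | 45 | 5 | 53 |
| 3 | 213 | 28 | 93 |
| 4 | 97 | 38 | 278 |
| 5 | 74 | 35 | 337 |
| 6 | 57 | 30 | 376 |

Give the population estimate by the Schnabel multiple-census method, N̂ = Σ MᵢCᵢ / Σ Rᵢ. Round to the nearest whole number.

Σ MᵢCᵢ = 0·53 + 53·45 + 93·213 + 278·97 + 337·74 + 376·57 = 0 + 2385 + 19809 + 26966 + 24938 + 21432 = 95530
Σ Rᵢ = 0 + 5 + 28 + 38 + 35 + 30 = 136
N̂ = 95530 / 136 ≈ 702.4 → 702

N ≈ 702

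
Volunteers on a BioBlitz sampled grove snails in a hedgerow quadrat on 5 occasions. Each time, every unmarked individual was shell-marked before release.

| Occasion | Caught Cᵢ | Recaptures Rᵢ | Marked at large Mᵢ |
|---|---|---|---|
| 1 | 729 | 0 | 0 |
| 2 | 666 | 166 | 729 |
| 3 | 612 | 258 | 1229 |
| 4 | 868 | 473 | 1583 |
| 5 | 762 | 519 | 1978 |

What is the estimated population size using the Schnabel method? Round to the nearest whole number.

N ≈ 2909

Σ MᵢCᵢ = 0·729 + 729·666 + 1229·612 + 1583·868 + 1978·762 = 0 + 485514 + 752148 + 1374044 + 1507236 = 4118942
Σ Rᵢ = 0 + 166 + 258 + 473 + 519 = 1416
N̂ = 4118942 / 1416 ≈ 2908.9 → 2909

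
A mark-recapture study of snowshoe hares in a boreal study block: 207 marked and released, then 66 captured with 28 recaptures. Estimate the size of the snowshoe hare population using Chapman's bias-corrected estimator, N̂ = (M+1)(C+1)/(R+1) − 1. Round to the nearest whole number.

N ≈ 480

N̂ = (207+1)(66+1)/(28+1) − 1 = 208·67/29 − 1
= 13936/29 − 1 ≈ 480.6 − 1 ≈ 479.6 → 480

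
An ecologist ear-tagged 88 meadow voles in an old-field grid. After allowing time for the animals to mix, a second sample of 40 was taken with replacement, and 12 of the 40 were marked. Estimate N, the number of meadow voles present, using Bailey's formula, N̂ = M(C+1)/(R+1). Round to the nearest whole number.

N ≈ 278

N̂ = 88·(40+1)/(12+1) = 88·41/13 = 3608/13 ≈ 277.5 → 278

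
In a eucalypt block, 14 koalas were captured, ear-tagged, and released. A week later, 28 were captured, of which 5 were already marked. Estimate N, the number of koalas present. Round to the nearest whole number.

N = (14 × 28) / 5 = 392 / 5 ≈ 78.4 → 78

N ≈ 78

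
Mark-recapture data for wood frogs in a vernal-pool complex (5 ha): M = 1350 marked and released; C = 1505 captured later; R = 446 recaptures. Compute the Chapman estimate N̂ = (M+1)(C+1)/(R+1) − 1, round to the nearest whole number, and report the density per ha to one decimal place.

density ≈ 910.2 wood frogs per ha

N̂ = 1351·1506/447 − 1 = 2034606/447 − 1 ≈ 4550.7 → 4551
Density = N̂ / area = 4551 / 5 ≈ 910.20 → 910.2 per ha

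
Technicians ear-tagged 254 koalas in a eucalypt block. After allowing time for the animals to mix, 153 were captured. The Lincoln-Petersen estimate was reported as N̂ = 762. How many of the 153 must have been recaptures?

R = 51

From N = M·C/R: R = M·C / N = 254·153 / 762 = 38862 / 762 = 51.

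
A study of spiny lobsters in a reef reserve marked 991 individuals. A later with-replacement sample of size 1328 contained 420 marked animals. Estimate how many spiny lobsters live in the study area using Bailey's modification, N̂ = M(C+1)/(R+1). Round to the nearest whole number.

N ≈ 3128

N̂ = 991·(1328+1)/(420+1) = 991·1329/421 = 1317039/421 ≈ 3128.4 → 3128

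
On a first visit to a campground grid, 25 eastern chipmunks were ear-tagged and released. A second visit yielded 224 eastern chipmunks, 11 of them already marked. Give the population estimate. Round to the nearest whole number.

N ≈ 509

The marked fraction in the recapture sample should equal the marked fraction in the population: 11/224 = 25/N.
N = (25 × 224) / 11 = 5600 / 11 ≈ 509.1 → 509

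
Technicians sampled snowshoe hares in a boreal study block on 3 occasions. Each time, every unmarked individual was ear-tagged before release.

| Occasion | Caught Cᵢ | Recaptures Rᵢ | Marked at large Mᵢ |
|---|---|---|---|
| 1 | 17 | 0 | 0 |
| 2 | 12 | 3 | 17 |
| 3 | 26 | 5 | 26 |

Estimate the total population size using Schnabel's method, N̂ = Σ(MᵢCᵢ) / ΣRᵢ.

Σ MᵢCᵢ = 0·17 + 17·12 + 26·26 = 0 + 204 + 676 = 880
Σ Rᵢ = 0 + 3 + 5 = 8
N̂ = 880 / 8 = 110

N = 110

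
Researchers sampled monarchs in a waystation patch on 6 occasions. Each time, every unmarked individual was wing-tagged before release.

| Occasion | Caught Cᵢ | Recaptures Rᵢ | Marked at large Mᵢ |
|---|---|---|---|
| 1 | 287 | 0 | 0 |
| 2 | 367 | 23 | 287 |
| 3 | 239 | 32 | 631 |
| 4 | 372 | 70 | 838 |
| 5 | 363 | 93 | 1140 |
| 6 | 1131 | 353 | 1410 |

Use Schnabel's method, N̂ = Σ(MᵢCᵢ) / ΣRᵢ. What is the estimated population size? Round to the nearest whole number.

N ≈ 4512

Σ MᵢCᵢ = 0·287 + 287·367 + 631·239 + 838·372 + 1140·363 + 1410·1131 = 0 + 105329 + 150809 + 311736 + 413820 + 1594710 = 2576404
Σ Rᵢ = 0 + 23 + 32 + 70 + 93 + 353 = 571
N̂ = 2576404 / 571 ≈ 4512.1 → 4512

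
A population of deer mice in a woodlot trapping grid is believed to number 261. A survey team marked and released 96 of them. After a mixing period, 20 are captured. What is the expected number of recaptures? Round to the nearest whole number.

The marked fraction of the population is 96/261, so in a sample of 20 expect C·(M/N) marked.
E[R] = 96 × 20 / 261 = 1920 / 261 ≈ 7.4 → 7

expected recaptures ≈ 7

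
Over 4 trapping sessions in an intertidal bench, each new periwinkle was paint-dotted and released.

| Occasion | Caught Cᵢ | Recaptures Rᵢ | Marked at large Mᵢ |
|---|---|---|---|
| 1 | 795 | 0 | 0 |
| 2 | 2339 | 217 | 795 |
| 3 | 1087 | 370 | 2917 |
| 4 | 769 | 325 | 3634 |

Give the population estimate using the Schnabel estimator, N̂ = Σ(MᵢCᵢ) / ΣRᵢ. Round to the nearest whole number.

Σ MᵢCᵢ = 0·795 + 795·2339 + 2917·1087 + 3634·769 = 0 + 1859505 + 3170779 + 2794546 = 7824830
Σ Rᵢ = 0 + 217 + 370 + 325 = 912
N̂ = 7824830 / 912 ≈ 8579.9 → 8580

N ≈ 8580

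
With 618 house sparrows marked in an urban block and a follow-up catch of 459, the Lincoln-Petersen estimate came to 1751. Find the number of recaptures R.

R = 162

From N = M·C/R: R = M·C / N = 618·459 / 1751 = 283662 / 1751 = 162.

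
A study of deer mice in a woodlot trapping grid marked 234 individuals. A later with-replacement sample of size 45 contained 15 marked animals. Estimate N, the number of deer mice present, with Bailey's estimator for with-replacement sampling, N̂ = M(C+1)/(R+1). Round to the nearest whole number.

N ≈ 673

N̂ = 234·(45+1)/(15+1) = 234·46/16 = 10764/16 ≈ 672.8 → 673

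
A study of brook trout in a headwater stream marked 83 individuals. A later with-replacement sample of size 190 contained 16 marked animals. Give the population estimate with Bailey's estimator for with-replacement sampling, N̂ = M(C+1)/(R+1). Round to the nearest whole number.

N̂ = 83·(190+1)/(16+1) = 83·191/17 = 15853/17 ≈ 932.5 → 933

N ≈ 933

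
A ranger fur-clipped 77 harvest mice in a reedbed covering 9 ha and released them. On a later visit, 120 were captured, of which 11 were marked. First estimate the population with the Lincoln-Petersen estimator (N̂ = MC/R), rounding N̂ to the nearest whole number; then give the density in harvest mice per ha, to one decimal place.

density ≈ 93.3 harvest mice per ha

N̂ = 77·120/11 = 9240/11 = 840
Density = N̂ / area = 840 / 9 ≈ 93.33 → 93.3 per ha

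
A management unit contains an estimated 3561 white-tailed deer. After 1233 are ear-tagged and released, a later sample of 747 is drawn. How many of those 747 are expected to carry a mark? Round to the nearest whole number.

expected recaptures ≈ 259

The marked fraction of the population is 1233/3561, so in a sample of 747 expect C·(M/N) marked.
E[R] = 1233 × 747 / 3561 = 921051 / 3561 ≈ 258.6 → 259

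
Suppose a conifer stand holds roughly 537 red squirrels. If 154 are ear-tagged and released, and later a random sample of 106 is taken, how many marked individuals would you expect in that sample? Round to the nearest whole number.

Expected recaptures E[R] = M·C / N.
E[R] = 154 × 106 / 537 = 16324 / 537 ≈ 30.4 → 30

expected recaptures ≈ 30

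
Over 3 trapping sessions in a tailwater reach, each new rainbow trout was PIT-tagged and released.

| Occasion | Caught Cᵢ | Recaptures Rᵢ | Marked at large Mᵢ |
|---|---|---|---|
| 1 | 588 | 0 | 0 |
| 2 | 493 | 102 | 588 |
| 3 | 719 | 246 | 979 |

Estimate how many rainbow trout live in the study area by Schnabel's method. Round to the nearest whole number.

Σ MᵢCᵢ = 0·588 + 588·493 + 979·719 = 0 + 289884 + 703901 = 993785
Σ Rᵢ = 0 + 102 + 246 = 348
N̂ = 993785 / 348 ≈ 2855.7 → 2856

N ≈ 2856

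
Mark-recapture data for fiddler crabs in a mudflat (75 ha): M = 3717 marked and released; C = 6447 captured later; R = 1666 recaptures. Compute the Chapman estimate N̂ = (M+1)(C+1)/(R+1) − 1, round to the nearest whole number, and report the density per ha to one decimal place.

N̂ = 3718·6448/1667 − 1 = 23973664/1667 − 1 ≈ 14380.3 → 14380
Density = N̂ / area = 14380 / 75 ≈ 191.73 → 191.7 per ha

density ≈ 191.7 fiddler crabs per ha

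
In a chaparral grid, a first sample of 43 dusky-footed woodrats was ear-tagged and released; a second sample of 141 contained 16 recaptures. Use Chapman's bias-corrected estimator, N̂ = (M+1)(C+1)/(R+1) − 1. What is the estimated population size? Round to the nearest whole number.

N ≈ 367

N̂ = (43+1)(141+1)/(16+1) − 1 = 44·142/17 − 1
= 6248/17 − 1 ≈ 367.5 − 1 ≈ 366.5 → 367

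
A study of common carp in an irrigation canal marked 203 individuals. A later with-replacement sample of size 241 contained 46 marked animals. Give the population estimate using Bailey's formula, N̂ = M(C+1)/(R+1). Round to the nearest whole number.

N̂ = 203·(241+1)/(46+1) = 203·242/47 = 49126/47 ≈ 1045.2 → 1045

N ≈ 1045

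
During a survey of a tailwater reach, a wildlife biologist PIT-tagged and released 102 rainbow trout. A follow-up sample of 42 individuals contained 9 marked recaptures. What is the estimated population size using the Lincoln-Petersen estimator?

N = 476

The marked fraction in the recapture sample should equal the marked fraction in the population: 9/42 = 102/N.
N = (102 × 42) / 9 = 4284 / 9 = 476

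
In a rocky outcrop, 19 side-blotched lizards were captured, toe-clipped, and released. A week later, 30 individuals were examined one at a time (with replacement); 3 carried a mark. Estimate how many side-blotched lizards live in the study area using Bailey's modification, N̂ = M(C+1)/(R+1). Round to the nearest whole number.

N ≈ 147

N̂ = 19·(30+1)/(3+1) = 19·31/4 = 589/4 ≈ 147.2 → 147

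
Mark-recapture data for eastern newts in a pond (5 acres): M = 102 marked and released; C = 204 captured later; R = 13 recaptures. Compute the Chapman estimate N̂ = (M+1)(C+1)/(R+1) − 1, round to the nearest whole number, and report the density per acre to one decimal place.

N̂ = 103·205/14 − 1 = 21115/14 − 1 ≈ 1507.2 → 1507
Density = N̂ / area = 1507 / 5 ≈ 301.40 → 301.4 per acre

density ≈ 301.4 eastern newts per acre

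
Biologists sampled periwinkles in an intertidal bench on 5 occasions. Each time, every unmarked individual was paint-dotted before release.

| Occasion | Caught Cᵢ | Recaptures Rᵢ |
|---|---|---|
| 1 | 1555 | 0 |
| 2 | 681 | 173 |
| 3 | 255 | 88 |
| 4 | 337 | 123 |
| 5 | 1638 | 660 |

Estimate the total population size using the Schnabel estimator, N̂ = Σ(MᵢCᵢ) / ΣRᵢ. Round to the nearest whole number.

Marked at large before each occasion: Mᵢ = Σⱼ<ᵢ (Cⱼ − Rⱼ) → M1=0, M2=1555, M3=2063, M4=2230, M5=2444
Σ MᵢCᵢ = 0·1555 + 1555·681 + 2063·255 + 2230·337 + 2444·1638 = 0 + 1058955 + 526065 + 751510 + 4003272 = 6339802
Σ Rᵢ = 0 + 173 + 88 + 123 + 660 = 1044
N̂ = 6339802 / 1044 ≈ 6072.6 → 6073

N ≈ 6073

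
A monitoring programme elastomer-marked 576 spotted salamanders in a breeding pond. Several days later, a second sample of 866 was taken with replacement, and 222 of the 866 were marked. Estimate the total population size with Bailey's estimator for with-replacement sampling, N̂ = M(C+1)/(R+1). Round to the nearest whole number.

N̂ = 576·(866+1)/(222+1) = 576·867/223 = 499392/223 ≈ 2239.4 → 2239

N ≈ 2239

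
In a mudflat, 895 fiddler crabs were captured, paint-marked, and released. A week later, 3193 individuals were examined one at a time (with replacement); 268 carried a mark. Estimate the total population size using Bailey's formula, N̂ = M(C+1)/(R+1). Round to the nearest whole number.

N ≈ 10,627

N̂ = 895·(3193+1)/(268+1) = 895·3194/269 = 2858630/269 ≈ 10626.9 → 10627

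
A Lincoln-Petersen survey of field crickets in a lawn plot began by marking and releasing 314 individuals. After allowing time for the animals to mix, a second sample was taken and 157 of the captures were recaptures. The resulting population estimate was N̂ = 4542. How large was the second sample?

C = 2271

From N = M·C/R: C = N·R / M = 4542·157 / 314 = 713094 / 314 = 2271.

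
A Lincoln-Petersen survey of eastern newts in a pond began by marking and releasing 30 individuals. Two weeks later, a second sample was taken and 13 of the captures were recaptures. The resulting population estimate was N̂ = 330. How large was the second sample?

C = 143

From N = M·C/R: C = N·R / M = 330·13 / 30 = 4290 / 30 = 143.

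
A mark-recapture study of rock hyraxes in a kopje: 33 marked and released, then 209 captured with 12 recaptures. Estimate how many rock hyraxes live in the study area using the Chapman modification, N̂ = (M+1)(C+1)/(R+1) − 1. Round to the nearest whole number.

N ≈ 548

N̂ = (33+1)(209+1)/(12+1) − 1 = 34·210/13 − 1
= 7140/13 − 1 ≈ 549.2 − 1 ≈ 548.2 → 548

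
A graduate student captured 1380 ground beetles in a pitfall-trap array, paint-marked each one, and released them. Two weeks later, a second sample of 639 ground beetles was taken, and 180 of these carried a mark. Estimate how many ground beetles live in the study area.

N = 4899

The marked fraction in the recapture sample should equal the marked fraction in the population: 180/639 = 1380/N.
N = (1380 × 639) / 180 = 881820 / 180 = 4899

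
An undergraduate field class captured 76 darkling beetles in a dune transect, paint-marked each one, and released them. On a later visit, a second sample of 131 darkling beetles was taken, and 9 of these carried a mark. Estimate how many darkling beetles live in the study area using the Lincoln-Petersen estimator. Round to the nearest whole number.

N ≈ 1106

Lincoln-Petersen assumes M/N = R/C, so N = M·C / R.
N = (76 × 131) / 9 = 9956 / 9 ≈ 1106.2 → 1106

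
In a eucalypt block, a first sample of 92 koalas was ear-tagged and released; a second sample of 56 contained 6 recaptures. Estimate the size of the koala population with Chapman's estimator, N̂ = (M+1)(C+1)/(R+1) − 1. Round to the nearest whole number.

N ≈ 756

N̂ = (92+1)(56+1)/(6+1) − 1 = 93·57/7 − 1
= 5301/7 − 1 ≈ 757.3 − 1 ≈ 756.3 → 756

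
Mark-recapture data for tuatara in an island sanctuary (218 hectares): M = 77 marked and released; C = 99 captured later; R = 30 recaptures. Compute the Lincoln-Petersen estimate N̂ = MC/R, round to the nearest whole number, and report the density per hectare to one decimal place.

density ≈ 1.2 tuatara per hectare

N̂ = 77·99/30 = 7623/30 ≈ 254.1 → 254
Density = N̂ / area = 254 / 218 ≈ 1.17 → 1.2 per hectare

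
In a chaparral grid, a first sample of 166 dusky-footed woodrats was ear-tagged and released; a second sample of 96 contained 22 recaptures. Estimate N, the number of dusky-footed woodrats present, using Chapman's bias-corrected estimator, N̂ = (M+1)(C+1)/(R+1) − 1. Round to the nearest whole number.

N ≈ 703

N̂ = (166+1)(96+1)/(22+1) − 1 = 167·97/23 − 1
= 16199/23 − 1 ≈ 704.3 − 1 ≈ 703.3 → 703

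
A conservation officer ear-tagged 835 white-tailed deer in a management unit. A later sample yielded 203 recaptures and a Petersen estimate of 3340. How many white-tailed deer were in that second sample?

From N = M·C/R: C = N·R / M = 3340·203 / 835 = 678020 / 835 = 812.

C = 812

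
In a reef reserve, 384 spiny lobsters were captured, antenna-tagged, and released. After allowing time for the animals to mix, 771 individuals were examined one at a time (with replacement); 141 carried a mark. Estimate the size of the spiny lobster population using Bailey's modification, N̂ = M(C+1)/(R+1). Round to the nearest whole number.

N̂ = 384·(771+1)/(141+1) = 384·772/142 = 296448/142 ≈ 2087.7 → 2088

N ≈ 2088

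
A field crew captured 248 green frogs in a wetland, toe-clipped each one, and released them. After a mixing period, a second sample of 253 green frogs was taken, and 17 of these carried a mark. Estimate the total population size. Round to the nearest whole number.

N ≈ 3691

N = (248 × 253) / 17 = 62744 / 17 ≈ 3690.8 → 3691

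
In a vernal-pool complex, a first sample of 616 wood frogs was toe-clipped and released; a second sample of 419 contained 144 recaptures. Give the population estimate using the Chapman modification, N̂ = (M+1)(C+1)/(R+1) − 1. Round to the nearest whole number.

N ≈ 1786

N̂ = (616+1)(419+1)/(144+1) − 1 = 617·420/145 − 1
= 259140/145 − 1 ≈ 1787.2 − 1 ≈ 1786.2 → 1786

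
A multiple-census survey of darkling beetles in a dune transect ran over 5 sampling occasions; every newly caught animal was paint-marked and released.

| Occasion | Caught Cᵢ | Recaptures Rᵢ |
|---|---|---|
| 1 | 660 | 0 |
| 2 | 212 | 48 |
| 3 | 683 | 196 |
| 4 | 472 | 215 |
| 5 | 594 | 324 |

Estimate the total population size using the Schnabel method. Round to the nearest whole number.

Marked at large before each occasion: Mᵢ = Σⱼ<ᵢ (Cⱼ − Rⱼ) → M1=0, M2=660, M3=824, M4=1311, M5=1568
Σ MᵢCᵢ = 0·660 + 660·212 + 824·683 + 1311·472 + 1568·594 = 0 + 139920 + 562792 + 618792 + 931392 = 2252896
Σ Rᵢ = 0 + 48 + 196 + 215 + 324 = 783
N̂ = 2252896 / 783 ≈ 2877.3 → 2877

N ≈ 2877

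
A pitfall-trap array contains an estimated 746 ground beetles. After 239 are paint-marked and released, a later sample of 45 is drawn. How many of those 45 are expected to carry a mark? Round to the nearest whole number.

expected recaptures ≈ 14

The marked fraction of the population is 239/746, so in a sample of 45 expect C·(M/N) marked.
E[R] = 239 × 45 / 746 = 10755 / 746 ≈ 14.4 → 14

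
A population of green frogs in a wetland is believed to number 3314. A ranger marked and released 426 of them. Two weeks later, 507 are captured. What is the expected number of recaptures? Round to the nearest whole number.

The marked fraction of the population is 426/3314, so in a sample of 507 expect C·(M/N) marked.
E[R] = 426 × 507 / 3314 = 215982 / 3314 ≈ 65.2 → 65

expected recaptures ≈ 65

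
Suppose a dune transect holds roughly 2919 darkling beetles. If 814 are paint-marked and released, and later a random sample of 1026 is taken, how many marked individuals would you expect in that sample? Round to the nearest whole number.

Expected recaptures E[R] = M·C / N.
E[R] = 814 × 1026 / 2919 = 835164 / 2919 ≈ 286.1 → 286

expected recaptures ≈ 286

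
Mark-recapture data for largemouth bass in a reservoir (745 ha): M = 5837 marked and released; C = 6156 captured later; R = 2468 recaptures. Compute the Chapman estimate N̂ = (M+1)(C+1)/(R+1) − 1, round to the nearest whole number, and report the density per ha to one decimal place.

density ≈ 19.5 largemouth bass per ha

N̂ = 5838·6157/2469 − 1 = 35944566/2469 − 1 ≈ 14557.3 → 14557
Density = N̂ / area = 14557 / 745 ≈ 19.54 → 19.5 per ha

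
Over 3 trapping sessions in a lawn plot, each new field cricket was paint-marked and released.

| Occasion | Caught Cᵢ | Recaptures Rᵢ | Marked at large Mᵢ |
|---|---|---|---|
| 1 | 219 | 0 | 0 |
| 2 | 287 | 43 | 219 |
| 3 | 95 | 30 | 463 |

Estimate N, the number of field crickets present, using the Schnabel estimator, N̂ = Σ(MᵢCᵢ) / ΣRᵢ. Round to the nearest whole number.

Σ MᵢCᵢ = 0·219 + 219·287 + 463·95 = 0 + 62853 + 43985 = 106838
Σ Rᵢ = 0 + 43 + 30 = 73
N̂ = 106838 / 73 ≈ 1463.5 → 1464

N ≈ 1464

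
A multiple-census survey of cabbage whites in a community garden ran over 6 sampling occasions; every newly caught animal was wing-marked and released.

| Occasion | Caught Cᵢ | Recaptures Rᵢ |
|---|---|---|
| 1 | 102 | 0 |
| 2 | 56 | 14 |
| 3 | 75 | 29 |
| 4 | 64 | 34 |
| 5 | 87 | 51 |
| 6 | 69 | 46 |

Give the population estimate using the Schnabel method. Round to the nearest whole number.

Marked at large before each occasion: Mᵢ = Σⱼ<ᵢ (Cⱼ − Rⱼ) → M1=0, M2=102, M3=144, M4=190, M5=220, M6=256
Σ MᵢCᵢ = 0·102 + 102·56 + 144·75 + 190·64 + 220·87 + 256·69 = 0 + 5712 + 10800 + 12160 + 19140 + 17664 = 65476
Σ Rᵢ = 0 + 14 + 29 + 34 + 51 + 46 = 174
N̂ = 65476 / 174 ≈ 376.3 → 376

N ≈ 376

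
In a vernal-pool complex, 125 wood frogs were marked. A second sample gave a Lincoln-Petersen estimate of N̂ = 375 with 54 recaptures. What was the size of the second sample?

C = 162

From N = M·C/R: C = N·R / M = 375·54 / 125 = 20250 / 125 = 162.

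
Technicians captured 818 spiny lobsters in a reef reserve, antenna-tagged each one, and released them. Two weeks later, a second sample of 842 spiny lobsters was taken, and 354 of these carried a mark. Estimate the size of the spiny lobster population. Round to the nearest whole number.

If marked individuals mix randomly, R/C ≈ M/N, giving N ≈ M·C/R.
N = (818 × 842) / 354 = 688756 / 354 ≈ 1945.6 → 1946

N ≈ 1946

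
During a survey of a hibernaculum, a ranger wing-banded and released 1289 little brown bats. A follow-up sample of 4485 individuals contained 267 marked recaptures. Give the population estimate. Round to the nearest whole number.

N ≈ 21,652

N = (1289 × 4485) / 267 = 5781165 / 267 ≈ 21652.3 → 21652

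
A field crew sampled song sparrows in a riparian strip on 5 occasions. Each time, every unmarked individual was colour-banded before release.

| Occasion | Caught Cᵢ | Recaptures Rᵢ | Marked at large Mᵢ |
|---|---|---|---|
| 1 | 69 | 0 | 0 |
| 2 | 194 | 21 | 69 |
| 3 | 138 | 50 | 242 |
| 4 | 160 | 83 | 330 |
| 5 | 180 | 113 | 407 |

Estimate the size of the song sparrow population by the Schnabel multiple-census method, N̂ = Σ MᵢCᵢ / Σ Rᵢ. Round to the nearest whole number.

N ≈ 647

Σ MᵢCᵢ = 0·69 + 69·194 + 242·138 + 330·160 + 407·180 = 0 + 13386 + 33396 + 52800 + 73260 = 172842
Σ Rᵢ = 0 + 21 + 50 + 83 + 113 = 267
N̂ = 172842 / 267 ≈ 647.3 → 647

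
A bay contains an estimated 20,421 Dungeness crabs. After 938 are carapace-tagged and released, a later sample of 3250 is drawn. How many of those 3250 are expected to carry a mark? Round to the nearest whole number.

expected recaptures ≈ 149

Expected recaptures E[R] = M·C / N.
E[R] = 938 × 3250 / 20421 = 3048500 / 20421 ≈ 149.3 → 149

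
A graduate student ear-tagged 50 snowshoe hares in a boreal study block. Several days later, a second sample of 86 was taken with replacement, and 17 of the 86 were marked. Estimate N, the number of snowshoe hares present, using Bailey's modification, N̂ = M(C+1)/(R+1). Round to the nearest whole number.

N̂ = 50·(86+1)/(17+1) = 50·87/18 = 4350/18 ≈ 241.7 → 242

N ≈ 242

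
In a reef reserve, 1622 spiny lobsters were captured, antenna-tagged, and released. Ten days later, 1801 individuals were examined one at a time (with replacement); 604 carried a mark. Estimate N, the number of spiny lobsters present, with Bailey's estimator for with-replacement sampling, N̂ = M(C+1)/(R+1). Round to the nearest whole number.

N̂ = 1622·(1801+1)/(604+1) = 1622·1802/605 = 2922844/605 ≈ 4831.1 → 4831

N ≈ 4831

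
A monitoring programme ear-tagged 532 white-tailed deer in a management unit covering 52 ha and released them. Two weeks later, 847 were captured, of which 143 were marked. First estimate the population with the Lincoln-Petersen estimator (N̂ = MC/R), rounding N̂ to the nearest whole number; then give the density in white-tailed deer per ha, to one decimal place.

N̂ = 532·847/143 = 450604/143 ≈ 3151.1 → 3151
Density = N̂ / area = 3151 / 52 ≈ 60.60 → 60.6 per ha

density ≈ 60.6 white-tailed deer per ha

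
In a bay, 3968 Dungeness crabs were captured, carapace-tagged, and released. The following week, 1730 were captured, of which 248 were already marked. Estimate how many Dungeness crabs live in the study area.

If marked individuals mix randomly, R/C ≈ M/N, giving N ≈ M·C/R.
N = (3968 × 1730) / 248 = 6864640 / 248 = 27680

N = 27,680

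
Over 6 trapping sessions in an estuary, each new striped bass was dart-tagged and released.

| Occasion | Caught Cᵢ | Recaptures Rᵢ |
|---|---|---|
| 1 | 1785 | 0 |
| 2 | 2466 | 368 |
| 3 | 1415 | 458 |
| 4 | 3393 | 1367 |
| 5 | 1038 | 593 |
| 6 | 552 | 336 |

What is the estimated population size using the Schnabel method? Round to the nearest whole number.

Marked at large before each occasion: Mᵢ = Σⱼ<ᵢ (Cⱼ − Rⱼ) → M1=0, M2=1785, M3=3883, M4=4840, M5=6866, M6=7311
Σ MᵢCᵢ = 0·1785 + 1785·2466 + 3883·1415 + 4840·3393 + 6866·1038 + 7311·552 = 0 + 4401810 + 5494445 + 16422120 + 7126908 + 4035672 = 37480955
Σ Rᵢ = 0 + 368 + 458 + 1367 + 593 + 336 = 3122
N̂ = 37480955 / 3122 ≈ 12005.4 → 12005

N ≈ 12,005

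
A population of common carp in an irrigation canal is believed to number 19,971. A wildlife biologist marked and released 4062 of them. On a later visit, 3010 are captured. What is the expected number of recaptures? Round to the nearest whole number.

Expected recaptures E[R] = M·C / N.
E[R] = 4062 × 3010 / 19971 = 12226620 / 19971 ≈ 612.2 → 612

expected recaptures ≈ 612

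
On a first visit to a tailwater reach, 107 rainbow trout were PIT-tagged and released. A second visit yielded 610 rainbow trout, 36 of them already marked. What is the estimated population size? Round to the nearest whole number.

N ≈ 1813

If marked individuals mix randomly, R/C ≈ M/N, giving N ≈ M·C/R.
N = (107 × 610) / 36 = 65270 / 36 ≈ 1813.1 → 1813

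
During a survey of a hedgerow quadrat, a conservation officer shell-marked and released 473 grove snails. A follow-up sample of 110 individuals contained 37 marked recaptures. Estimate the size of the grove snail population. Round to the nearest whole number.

N = (473 × 110) / 37 = 52030 / 37 ≈ 1406.2 → 1406

N ≈ 1406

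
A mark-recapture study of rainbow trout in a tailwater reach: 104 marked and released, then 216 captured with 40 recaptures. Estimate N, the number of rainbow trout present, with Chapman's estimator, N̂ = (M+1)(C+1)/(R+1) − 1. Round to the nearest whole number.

N̂ = (104+1)(216+1)/(40+1) − 1 = 105·217/41 − 1
= 22785/41 − 1 ≈ 555.7 − 1 ≈ 554.7 → 555

N ≈ 555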